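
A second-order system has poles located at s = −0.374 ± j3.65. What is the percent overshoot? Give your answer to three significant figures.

%OS ≈ 72.5%

|pole| = ω_n = √(0.374² + 3.65²) = 3.67 rad/s; ζ = cos θ = σ/ω_n = 0.102.
%OS = 100·exp(−πζ/√(1−ζ²)) = 72.5%.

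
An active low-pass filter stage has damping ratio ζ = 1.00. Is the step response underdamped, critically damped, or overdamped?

Since ζ = 1, the system is critically damped.

critically damped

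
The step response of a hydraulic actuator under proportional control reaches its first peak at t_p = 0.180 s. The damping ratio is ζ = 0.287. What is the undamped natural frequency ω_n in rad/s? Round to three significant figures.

ω_n ≈ 18.2 rad/s

Peak time t_p = π/ω_d, so ω_d = π/t_p = π/0.180 = 17.5 rad/s.
ω_n = ω_d/√(1−ζ²) = 17.5/√0.918 = 18.2 rad/s.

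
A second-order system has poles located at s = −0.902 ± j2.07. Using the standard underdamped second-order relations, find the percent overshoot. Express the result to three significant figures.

The poles are at −σ ± jω_d with σ = 0.902 and ω_d = 2.07, so ω_n = √(σ²+ω_d²) = 2.26 rad/s and ζ = σ/ω_n = 0.399.
Overshoot: exp(−π·0.399/√(1−0.399²)) = 0.254, i.e. 25.4%.

%OS ≈ 25.4%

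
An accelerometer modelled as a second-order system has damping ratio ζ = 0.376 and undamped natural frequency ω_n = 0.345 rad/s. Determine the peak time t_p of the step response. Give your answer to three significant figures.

t_p ≈ 9.83 s

The damped frequency is ω_d = ω_n√(1−ζ²) = 0.345·√(1−0.141) = 0.320 rad/s.
Peak time t_p = π/ω_d = π/0.320 = 9.83 s.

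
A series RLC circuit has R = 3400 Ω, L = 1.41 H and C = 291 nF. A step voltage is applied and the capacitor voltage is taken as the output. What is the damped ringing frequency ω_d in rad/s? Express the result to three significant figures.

For a series RLC circuit (capacitor voltage as output), ω_n = 1/√(LC) = 1/√(1.41 H · 291 nF) = 1560 rad/s.
ζ = (R/2)·√(C/L) = (3400/2)·√(291 nF/1.41 H) = 0.772.
ω_d = ω_n√(1−ζ²) = 992 rad/s.

ω_d ≈ 992 rad/s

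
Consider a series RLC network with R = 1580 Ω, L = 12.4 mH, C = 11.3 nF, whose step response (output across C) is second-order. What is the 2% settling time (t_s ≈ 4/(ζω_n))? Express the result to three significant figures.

t_s ≈ 0.0000628 s

For a series RLC circuit (capacitor voltage as output), ω_n = 1/√(LC) = 1/√(12.4 mH · 11.3 nF) = 84500 rad/s.
ζ = (R/2)·√(C/L) = (1580/2)·√(11.3 nF/12.4 mH) = 0.754.
t_s ≈ 4/(ζω_n) = 0.0000628 s.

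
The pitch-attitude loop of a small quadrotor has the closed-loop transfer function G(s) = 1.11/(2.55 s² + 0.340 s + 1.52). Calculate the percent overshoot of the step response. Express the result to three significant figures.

Dividing through by 2.55: denominator becomes s² + 0.1333 s + 0.5961.
So ω_n = √0.5961 = 0.772 rad/s and ζ = 0.1333/(2·0.772) = 0.0863.
Overshoot: exp(−π·0.0863/√(1−0.0863²)) = 0.762, i.e. 76.2%.

%OS ≈ 76.2%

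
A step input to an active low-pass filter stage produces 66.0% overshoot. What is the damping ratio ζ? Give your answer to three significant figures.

ζ ≈ 0.131

From %OS = 100·exp(−πζ/√(1−ζ²)), invert to get ζ = −ln(OS)/√(π² + ln²(OS)) with OS = 0.660.
−ln 0.660 = 0.4155, so ζ = 0.4155/√(π² + 0.1727) = 0.131.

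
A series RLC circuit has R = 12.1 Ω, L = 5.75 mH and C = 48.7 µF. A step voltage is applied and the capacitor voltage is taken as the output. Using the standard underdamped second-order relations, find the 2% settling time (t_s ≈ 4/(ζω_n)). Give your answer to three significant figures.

For a series RLC circuit (capacitor voltage as output), ω_n = 1/√(LC) = 1/√(5.75 mH · 48.7 µF) = 1890 rad/s.
ζ = (R/2)·√(C/L) = (12.1/2)·√(48.7 µF/5.75 mH) = 0.557.
t_s ≈ 4/(ζω_n) = 0.00380 s.

t_s ≈ 0.00380 s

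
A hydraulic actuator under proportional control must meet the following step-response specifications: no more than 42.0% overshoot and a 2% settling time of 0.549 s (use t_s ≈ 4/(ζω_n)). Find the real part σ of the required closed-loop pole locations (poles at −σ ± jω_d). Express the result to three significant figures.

The settling-time spec alone fixes σ = ζω_n = 4/t_s = 4/0.549 = 7.29.
(Overshoot then fixes ζ = 0.266 and hence ω_d = σ·√(1−ζ²)/ζ = 26.4 rad/s.)

σ ≈ 7.29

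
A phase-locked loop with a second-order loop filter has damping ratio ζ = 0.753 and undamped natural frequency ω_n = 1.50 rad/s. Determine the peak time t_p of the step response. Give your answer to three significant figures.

t_p ≈ 3.18 s

The damped frequency is ω_d = ω_n√(1−ζ²) = 1.50·√(1−0.567) = 0.987 rad/s.
Peak time t_p = π/ω_d = π/0.987 = 3.18 s.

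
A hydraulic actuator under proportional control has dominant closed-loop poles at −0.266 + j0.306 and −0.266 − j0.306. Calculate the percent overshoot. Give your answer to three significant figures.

|pole| = ω_n = √(0.266² + 0.306²) = 0.405 rad/s; ζ = cos θ = σ/ω_n = 0.656.
%OS = 100 e^{−πζ/√(1−ζ²)} with ζ = 0.656 gives 6.52%.

%OS ≈ 6.52%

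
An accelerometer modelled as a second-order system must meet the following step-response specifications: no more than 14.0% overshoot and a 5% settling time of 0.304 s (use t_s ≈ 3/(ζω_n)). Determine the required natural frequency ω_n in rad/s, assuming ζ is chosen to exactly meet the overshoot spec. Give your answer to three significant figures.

ζ = −ln(OS)/√(π² + (ln OS)²). With OS = 0.140, ln OS = −1.966 and ζ = 1.966/3.706 = 0.531.
Then ω_n = 3/(ζ t_s) = 3/(0.531 × 0.304) = 18.6 rad/s.

ω_n ≈ 18.6 rad/s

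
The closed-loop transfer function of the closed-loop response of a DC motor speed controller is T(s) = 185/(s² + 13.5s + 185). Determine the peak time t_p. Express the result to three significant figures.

ω_n = √185 = 13.6 rad/s; ζ = 13.5/(2·13.6) = 0.496.
ω_d = 13.6·√(1 − 0.496²) = 11.8 rad/s. Then t_p = π/ω_d = 0.266 s.

t_p ≈ 0.266 s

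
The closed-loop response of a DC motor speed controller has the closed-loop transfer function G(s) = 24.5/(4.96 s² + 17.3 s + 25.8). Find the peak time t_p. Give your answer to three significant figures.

Dividing through by 4.96: denominator becomes s² + 3.488 s + 5.202.
So ω_n = √5.202 = 2.28 rad/s and ζ = 3.488/(2·2.28) = 0.765.
The damped frequency ω_d = ω_n√(1−ζ²) = 1.47 rad/s. t_p = π/ω_d = 2.14 s.

t_p ≈ 2.14 s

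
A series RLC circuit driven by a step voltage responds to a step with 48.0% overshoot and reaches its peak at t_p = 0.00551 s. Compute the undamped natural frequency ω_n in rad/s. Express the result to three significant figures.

ζ from %OS: ζ = |ln 0.480|/√(π²+ln²0.480) = 0.228.
t_p = π/ω_d ⇒ ω_d = 570 rad/s; then ω_n = ω_d/√(1−ζ²) = 586 rad/s.

ω_n ≈ 586 rad/s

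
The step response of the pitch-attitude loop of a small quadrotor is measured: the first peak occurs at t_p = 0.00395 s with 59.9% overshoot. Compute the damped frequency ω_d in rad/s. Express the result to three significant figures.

t_p = π/ω_d, so ω_d = π/0.00395 = 795 rad/s.

ω_d ≈ 795 rad/s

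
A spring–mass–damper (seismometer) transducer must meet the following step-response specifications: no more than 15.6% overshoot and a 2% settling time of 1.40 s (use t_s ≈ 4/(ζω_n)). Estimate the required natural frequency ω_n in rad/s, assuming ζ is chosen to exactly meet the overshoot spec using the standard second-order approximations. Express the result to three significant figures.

From %OS = 100·exp(−πζ/√(1−ζ²)), invert to get ζ = −ln(OS)/√(π² + ln²(OS)) with OS = 0.156.
−ln 0.156 = 1.858, so ζ = 1.858/√(π² + 3.452) = 0.509.
From t_s ≈ 4/(ζω_n): ω_n = 4/(ζ·t_s) = 4/(0.509·1.40) = 5.61 rad/s.

ω_n ≈ 5.61 rad/s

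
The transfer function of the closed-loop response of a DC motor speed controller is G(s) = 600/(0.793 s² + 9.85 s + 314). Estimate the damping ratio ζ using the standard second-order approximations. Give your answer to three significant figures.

Dividing through by 0.793: denominator becomes s² + 12.42 s + 396.0.
So ω_n = √396.0 = 19.9 rad/s and ζ = 12.42/(2·19.9) = 0.312.

ζ ≈ 0.312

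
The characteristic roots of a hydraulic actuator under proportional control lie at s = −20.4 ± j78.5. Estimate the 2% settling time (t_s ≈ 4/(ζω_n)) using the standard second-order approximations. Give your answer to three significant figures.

t_s ≈ 0.196 s

For poles at −σ ± jω_d, ζω_n = σ = 20.4, so t_s ≈ 4/σ = 0.196 s.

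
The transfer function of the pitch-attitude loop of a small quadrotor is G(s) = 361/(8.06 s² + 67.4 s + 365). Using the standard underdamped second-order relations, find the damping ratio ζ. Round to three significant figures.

ζ ≈ 0.621

Dividing through by 8.06: denominator becomes s² + 8.362 s + 45.29.
So ω_n = √45.29 = 6.73 rad/s and ζ = 8.362/(2·6.73) = 0.621.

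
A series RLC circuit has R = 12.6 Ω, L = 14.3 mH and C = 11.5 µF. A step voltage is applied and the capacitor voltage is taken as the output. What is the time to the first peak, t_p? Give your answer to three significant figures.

For a series RLC circuit (capacitor voltage as output), ω_n = 1/√(LC) = 1/√(14.3 mH · 11.5 µF) = 2470 rad/s.
ζ = (R/2)·√(C/L) = (12.6/2)·√(11.5 µF/14.3 mH) = 0.179.
ω_d = 2470·√(1 − 0.179²) = 2430 rad/s. t_p = π/ω_d = 0.00129 s.

t_p ≈ 0.00129 s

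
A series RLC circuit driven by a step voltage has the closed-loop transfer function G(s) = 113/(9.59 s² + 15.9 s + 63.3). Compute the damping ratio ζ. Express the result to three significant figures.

Dividing through by 9.59: denominator becomes s² + 1.658 s + 6.601.
So ω_n = √6.601 = 2.57 rad/s and ζ = 1.658/(2·2.57) = 0.323.

ζ ≈ 0.323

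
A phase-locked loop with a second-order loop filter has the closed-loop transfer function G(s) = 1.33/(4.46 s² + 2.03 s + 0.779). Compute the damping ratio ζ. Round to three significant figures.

ζ ≈ 0.545

Dividing through by 4.46: denominator becomes s² + 0.4552 s + 0.1747.
So ω_n = √0.1747 = 0.418 rad/s and ζ = 0.4552/(2·0.418) = 0.545.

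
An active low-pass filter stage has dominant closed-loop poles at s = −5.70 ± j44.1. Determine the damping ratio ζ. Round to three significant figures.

ζ ≈ 0.128

The poles are at −σ ± jω_d with σ = 5.70 and ω_d = 44.1, so ω_n = √(σ²+ω_d²) = 44.5 rad/s and ζ = σ/ω_n = 0.128.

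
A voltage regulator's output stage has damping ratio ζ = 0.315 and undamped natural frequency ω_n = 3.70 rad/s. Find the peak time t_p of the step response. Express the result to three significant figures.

t_p ≈ 0.895 s

The damped frequency is ω_d = ω_n√(1−ζ²) = 3.70·√(1−0.0992) = 3.51 rad/s.
Peak time t_p = π/ω_d = π/3.51 = 0.895 s.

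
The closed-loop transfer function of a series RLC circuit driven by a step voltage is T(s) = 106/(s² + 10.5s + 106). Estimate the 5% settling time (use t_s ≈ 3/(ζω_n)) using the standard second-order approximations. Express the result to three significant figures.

t_s ≈ 0.571 s

ω_n = √106 = 10.3 rad/s; ζ = 10.5/(2·10.3) = 0.510.
t_s ≈ 3/(ζω_n) = 3/(0.510·10.3) = 0.571 s.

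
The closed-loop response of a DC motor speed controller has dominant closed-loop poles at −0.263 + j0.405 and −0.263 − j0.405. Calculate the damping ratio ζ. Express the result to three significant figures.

|pole| = ω_n = √(0.263² + 0.405²) = 0.483 rad/s; ζ = cos θ = σ/ω_n = 0.545.

ζ ≈ 0.545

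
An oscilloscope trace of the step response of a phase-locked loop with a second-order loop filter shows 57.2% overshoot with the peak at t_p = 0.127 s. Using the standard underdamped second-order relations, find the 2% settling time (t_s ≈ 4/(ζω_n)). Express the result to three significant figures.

From the overshoot, ζ = −ln(OS)/√(π²+ln²(OS)) = 0.175.
From t_p = π/ω_d, ω_d = π/0.127 = 24.7 rad/s, so ω_n = ω_d/√(1−ζ²) = 25.1 rad/s.
t_s ≈ 4/(ζω_n) = 4/(0.175·25.1) = 0.909 s.

t_s ≈ 0.909 s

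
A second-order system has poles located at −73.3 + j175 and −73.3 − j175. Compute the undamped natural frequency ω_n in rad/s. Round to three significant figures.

The poles are at −σ ± jω_d with σ = 73.3 and ω_d = 175, so ω_n = √(σ²+ω_d²) = 190 rad/s and ζ = σ/ω_n = 0.386.

ω_n ≈ 190 rad/s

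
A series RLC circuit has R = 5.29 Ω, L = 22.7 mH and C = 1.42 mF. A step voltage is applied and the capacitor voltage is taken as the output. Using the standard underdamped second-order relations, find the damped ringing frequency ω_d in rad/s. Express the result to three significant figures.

ω_d ≈ 132 rad/s

For a series RLC circuit (capacitor voltage as output), ω_n = 1/√(LC) = 1/√(22.7 mH · 1.42 mF) = 176 rad/s.
ζ = (R/2)·√(C/L) = (5.29/2)·√(1.42 mF/22.7 mH) = 0.662.
ω_d = 176·√(1 − 0.662²) = 132 rad/s.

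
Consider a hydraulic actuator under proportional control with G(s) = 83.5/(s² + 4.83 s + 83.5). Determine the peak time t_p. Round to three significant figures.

Matching coefficients with s² + 2ζω_n s + ω_n² gives ω_n² = 83.5 ⇒ ω_n = 9.14 rad/s, and ζ = 4.83/(2ω_n) = 0.264.
ω_d = ω_n√(1−ζ²) = 8.81 rad/s. Then t_p = π/ω_d = 0.356 s.

t_p ≈ 0.356 s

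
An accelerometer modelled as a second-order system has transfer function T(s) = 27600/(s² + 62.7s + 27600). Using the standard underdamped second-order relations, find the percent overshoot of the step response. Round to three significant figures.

ω_n = √27600 = 166 rad/s; ζ = 62.7/(2·166) = 0.189.
%OS = 100 e^{−πζ/√(1−ζ²)} with ζ = 0.189 gives 54.7%.

%OS ≈ 54.7%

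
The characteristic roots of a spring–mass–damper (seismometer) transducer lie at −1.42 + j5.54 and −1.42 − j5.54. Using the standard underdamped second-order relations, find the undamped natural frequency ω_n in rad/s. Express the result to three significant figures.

The poles are at −σ ± jω_d with σ = 1.42 and ω_d = 5.54, so ω_n = √(σ²+ω_d²) = 5.72 rad/s and ζ = σ/ω_n = 0.248.

ω_n ≈ 5.72 rad/s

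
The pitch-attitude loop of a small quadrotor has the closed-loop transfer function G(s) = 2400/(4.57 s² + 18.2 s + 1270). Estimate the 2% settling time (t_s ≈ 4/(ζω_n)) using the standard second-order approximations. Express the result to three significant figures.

Dividing through by 4.57: denominator becomes s² + 3.982 s + 277.9.
So ω_n = √277.9 = 16.7 rad/s and ζ = 3.982/(2·16.7) = 0.119.
t_s ≈ 4/(ζω_n) = 2.01 s.

t_s ≈ 2.01 s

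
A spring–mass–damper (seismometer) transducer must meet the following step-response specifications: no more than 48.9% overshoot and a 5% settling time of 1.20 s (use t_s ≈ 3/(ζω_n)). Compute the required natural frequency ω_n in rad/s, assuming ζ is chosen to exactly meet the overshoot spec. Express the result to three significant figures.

ω_n ≈ 11.3 rad/s

From %OS = 100·exp(−πζ/√(1−ζ²)), invert to get ζ = −ln(OS)/√(π² + ln²(OS)) with OS = 0.489.
−ln 0.489 = 0.7154, so ζ = 0.7154/√(π² + 0.5118) = 0.222.
Then ω_n = 3/(ζ t_s) = 3/(0.222 × 1.20) = 11.3 rad/s.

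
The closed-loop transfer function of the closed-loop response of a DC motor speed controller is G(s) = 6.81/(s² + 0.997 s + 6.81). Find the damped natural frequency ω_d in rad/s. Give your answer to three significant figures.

ω_d ≈ 2.56 rad/s

Comparing the denominator to s² + 2ζω_n s + ω_n²: ω_n = √6.81 = 2.61 rad/s, and 2ζω_n = 0.997 so ζ = 0.997/(2·2.61) = 0.191.
ω_d = 2.61·√(1 − 0.191²) = 2.56 rad/s.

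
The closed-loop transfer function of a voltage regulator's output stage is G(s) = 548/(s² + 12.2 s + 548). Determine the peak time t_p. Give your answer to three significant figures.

ω_n = √548 = 23.4 rad/s; ζ = 12.2/(2·23.4) = 0.261.
ω_d = ω_n√(1−ζ²) = 22.6 rad/s. Then t_p = π/ω_d = 0.139 s.

t_p ≈ 0.139 s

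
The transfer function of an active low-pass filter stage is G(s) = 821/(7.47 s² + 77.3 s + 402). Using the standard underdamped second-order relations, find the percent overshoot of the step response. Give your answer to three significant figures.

%OS ≈ 4.39%

Dividing through by 7.47: denominator becomes s² + 10.35 s + 53.82.
So ω_n = √53.82 = 7.34 rad/s and ζ = 10.35/(2·7.34) = 0.705.
%OS = 100·exp(−πζ/√(1−ζ²)) = 4.39%.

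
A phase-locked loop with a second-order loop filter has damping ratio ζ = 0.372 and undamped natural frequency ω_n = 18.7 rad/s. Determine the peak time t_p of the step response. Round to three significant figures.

t_p ≈ 0.181 s

The damped frequency is ω_d = ω_n√(1−ζ²) = 18.7·√(1−0.138) = 17.4 rad/s.
Peak time t_p = π/ω_d = π/17.4 = 0.181 s.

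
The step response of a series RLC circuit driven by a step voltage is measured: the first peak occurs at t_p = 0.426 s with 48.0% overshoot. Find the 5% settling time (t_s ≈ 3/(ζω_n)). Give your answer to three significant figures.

From the overshoot, ζ = −ln(OS)/√(π²+ln²(OS)) = 0.228.
From t_p = π/ω_d, ω_d = π/0.426 = 7.37 rad/s, so ω_n = ω_d/√(1−ζ²) = 7.57 rad/s.
t_s ≈ 3/(ζω_n) = 3/(0.228·7.57) = 1.74 s.

t_s ≈ 1.74 s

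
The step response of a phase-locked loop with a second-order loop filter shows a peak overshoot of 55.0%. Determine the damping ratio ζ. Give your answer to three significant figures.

From %OS = 100·exp(−πζ/√(1−ζ²)), invert to get ζ = −ln(OS)/√(π² + ln²(OS)) with OS = 0.550.
−ln 0.550 = 0.5978, so ζ = 0.5978/√(π² + 0.3574) = 0.187.

ζ ≈ 0.187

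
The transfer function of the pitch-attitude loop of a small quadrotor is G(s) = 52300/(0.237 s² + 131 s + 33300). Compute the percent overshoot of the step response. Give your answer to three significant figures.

Dividing through by 0.237: denominator becomes s² + 552.7 s + 140500.
So ω_n = √140500 = 375 rad/s and ζ = 552.7/(2·375) = 0.737.
%OS = 100·exp(−πζ/√(1−ζ²)) = 3.24%.

%OS ≈ 3.24%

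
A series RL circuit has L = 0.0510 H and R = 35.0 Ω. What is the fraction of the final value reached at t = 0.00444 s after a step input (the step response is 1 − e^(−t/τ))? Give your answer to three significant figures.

τ = L/R = 0.0510/35.0 = 0.00146 s.
y(t)/y_∞ = 1 − e^(−t/τ) = 1 − e^(−0.00444/0.00146) = 1 − e^(−3.05) = 0.953.

y/y_∞ ≈ 0.953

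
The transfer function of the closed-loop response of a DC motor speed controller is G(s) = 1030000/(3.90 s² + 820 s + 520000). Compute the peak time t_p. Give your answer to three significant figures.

Dividing through by 3.90: denominator becomes s² + 210.3 s + 133300.
So ω_n = √133300 = 365 rad/s and ζ = 210.3/(2·365) = 0.288.
The damped frequency ω_d = ω_n√(1−ζ²) = 350 rad/s. t_p = π/ω_d = 0.00898 s.

t_p ≈ 0.00898 s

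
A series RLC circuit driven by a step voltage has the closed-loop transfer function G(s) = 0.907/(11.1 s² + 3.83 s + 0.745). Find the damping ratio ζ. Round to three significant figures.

ζ ≈ 0.666

Dividing through by 11.1: denominator becomes s² + 0.3450 s + 0.06712.
So ω_n = √0.06712 = 0.259 rad/s and ζ = 0.3450/(2·0.259) = 0.666.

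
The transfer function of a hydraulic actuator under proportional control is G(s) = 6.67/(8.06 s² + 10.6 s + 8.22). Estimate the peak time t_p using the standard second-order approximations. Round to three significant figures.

Dividing through by 8.06: denominator becomes s² + 1.315 s + 1.020.
So ω_n = √1.020 = 1.01 rad/s and ζ = 1.315/(2·1.01) = 0.651.
The damped frequency ω_d = ω_n√(1−ζ²) = 0.766 rad/s. t_p = π/ω_d = 4.10 s.

t_p ≈ 4.10 s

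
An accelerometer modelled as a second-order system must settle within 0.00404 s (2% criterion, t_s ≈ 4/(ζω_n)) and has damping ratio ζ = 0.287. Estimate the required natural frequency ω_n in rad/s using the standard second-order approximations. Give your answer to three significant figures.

ω_n ≈ 3450 rad/s

Rearranging t_s ≈ 4/(ζω_n) gives ω_n = 4/(ζ·t_s) = 4/(0.287 × 0.00404) = 3450 rad/s.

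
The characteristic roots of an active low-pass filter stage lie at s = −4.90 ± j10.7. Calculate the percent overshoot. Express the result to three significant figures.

%OS ≈ 23.7%

With σ = 4.90, ω_d = 10.7: ω_n = √(σ²+ω_d²) = 11.8 rad/s, ζ = σ/ω_n = 0.416.
Overshoot: exp(−π·0.416/√(1−0.416²)) = 0.237, i.e. 23.7%.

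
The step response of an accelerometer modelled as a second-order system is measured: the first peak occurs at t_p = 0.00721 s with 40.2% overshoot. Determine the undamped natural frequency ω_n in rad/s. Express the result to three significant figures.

From the overshoot, ζ = −ln(OS)/√(π²+ln²(OS)) = 0.279.
t_p = π/ω_d ⇒ ω_d = 436 rad/s; then ω_n = ω_d/√(1−ζ²) = 454 rad/s.

ω_n ≈ 454 rad/s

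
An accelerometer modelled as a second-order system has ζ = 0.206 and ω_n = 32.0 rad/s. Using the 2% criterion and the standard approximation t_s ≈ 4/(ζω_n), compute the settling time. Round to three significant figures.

t_s ≈ 0.607 s

t_s ≈ 4/(ζω_n) = 4/(0.206 × 32.0) = 0.607 s.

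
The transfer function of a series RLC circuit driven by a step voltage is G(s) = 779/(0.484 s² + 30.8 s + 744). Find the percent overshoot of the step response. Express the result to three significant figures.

%OS ≈ 1.27%

Dividing through by 0.484: denominator becomes s² + 63.64 s + 1537.
So ω_n = √1537 = 39.2 rad/s and ζ = 63.64/(2·39.2) = 0.812.
%OS = 100 e^{−πζ/√(1−ζ²)} with ζ = 0.812 gives 1.27%.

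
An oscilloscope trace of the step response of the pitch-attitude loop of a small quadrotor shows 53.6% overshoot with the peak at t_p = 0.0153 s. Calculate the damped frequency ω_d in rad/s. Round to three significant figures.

t_p = π/ω_d, so ω_d = π/0.0153 = 205 rad/s.

ω_d ≈ 205 rad/s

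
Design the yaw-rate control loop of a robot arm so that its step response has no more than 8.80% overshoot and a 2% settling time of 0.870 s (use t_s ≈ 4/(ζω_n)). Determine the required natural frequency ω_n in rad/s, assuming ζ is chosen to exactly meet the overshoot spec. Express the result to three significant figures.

From %OS = 100·exp(−πζ/√(1−ζ²)), invert to get ζ = −ln(OS)/√(π² + ln²(OS)) with OS = 0.0880.
−ln 0.0880 = 2.430, so ζ = 2.430/√(π² + 5.907) = 0.612.
Then ω_n = 4/(ζ t_s) = 4/(0.612 × 0.870) = 7.51 rad/s.

ω_n ≈ 7.51 rad/s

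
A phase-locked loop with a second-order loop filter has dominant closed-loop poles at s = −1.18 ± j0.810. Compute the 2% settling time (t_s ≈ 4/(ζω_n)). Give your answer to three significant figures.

For poles at −σ ± jω_d, ζω_n = σ = 1.18, so t_s ≈ 4/σ = 3.39 s.

t_s ≈ 3.39 s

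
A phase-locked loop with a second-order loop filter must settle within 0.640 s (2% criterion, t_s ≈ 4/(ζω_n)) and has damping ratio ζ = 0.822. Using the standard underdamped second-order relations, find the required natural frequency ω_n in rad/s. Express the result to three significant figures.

ω_n ≈ 7.60 rad/s

Rearranging t_s ≈ 4/(ζω_n) gives ω_n = 4/(ζ·t_s) = 4/(0.822 × 0.640) = 7.60 rad/s.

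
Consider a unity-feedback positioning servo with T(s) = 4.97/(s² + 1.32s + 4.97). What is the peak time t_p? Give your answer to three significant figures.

Comparing the denominator to s² + 2ζω_n s + ω_n²: ω_n = √4.97 = 2.23 rad/s, and 2ζω_n = 1.32 so ζ = 1.32/(2·2.23) = 0.296.
ω_d = ω_n√(1−ζ²) = 2.13 rad/s. Then t_p = π/ω_d = 1.48 s.

t_p ≈ 1.48 s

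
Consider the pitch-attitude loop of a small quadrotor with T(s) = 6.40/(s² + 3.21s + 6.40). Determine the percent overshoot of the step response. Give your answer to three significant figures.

%OS ≈ 7.59%

Comparing the denominator to s² + 2ζω_n s + ω_n²: ω_n = √6.40 = 2.53 rad/s, and 2ζω_n = 3.21 so ζ = 3.21/(2·2.53) = 0.634.
Overshoot: exp(−π·0.634/√(1−0.634²)) = 0.0759, i.e. 7.59%.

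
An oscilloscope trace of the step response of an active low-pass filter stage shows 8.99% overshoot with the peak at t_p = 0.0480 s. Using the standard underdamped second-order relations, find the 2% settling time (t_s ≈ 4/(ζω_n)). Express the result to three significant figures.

t_s ≈ 0.0797 s

ζ from %OS: ζ = |ln 0.0899|/√(π²+ln²0.0899) = 0.609.
From t_p = π/ω_d, ω_d = π/0.0480 = 65.4 rad/s, so ω_n = ω_d/√(1−ζ²) = 82.5 rad/s.
t_s ≈ 4/(ζω_n) = 4/(0.609·82.5) = 0.0797 s.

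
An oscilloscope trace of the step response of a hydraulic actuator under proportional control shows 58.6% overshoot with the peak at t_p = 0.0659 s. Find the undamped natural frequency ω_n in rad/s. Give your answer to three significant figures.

From the overshoot, ζ = −ln(OS)/√(π²+ln²(OS)) = 0.168.
t_p = π/ω_d ⇒ ω_d = 47.7 rad/s; then ω_n = ω_d/√(1−ζ²) = 48.4 rad/s.

ω_n ≈ 48.4 rad/s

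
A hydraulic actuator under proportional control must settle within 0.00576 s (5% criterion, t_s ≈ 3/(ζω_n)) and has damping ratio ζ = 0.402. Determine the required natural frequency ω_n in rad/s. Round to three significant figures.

Rearranging t_s ≈ 3/(ζω_n) gives ω_n = 3/(ζ·t_s) = 3/(0.402 × 0.00576) = 1300 rad/s.

ω_n ≈ 1300 rad/s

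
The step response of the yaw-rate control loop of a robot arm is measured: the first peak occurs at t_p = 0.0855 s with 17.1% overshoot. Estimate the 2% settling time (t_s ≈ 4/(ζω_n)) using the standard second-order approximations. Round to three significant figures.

t_s ≈ 0.194 s

From the overshoot, ζ = −ln(OS)/√(π²+ln²(OS)) = 0.490.
From t_p = π/ω_d, ω_d = π/0.0855 = 36.7 rad/s, so ω_n = ω_d/√(1−ζ²) = 42.2 rad/s.
t_s ≈ 4/(ζω_n) = 4/(0.490·42.2) = 0.194 s.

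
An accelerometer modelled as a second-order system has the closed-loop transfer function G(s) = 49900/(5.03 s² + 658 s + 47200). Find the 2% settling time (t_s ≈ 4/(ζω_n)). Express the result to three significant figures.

t_s ≈ 0.0612 s

Dividing through by 5.03: denominator becomes s² + 130.8 s + 9384.
So ω_n = √9384 = 96.9 rad/s and ζ = 130.8/(2·96.9) = 0.675.
t_s ≈ 4/(ζω_n) = 0.0612 s.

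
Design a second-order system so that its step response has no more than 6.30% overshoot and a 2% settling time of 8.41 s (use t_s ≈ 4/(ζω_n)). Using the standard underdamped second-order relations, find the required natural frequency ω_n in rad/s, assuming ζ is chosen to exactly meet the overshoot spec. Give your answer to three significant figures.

ω_n ≈ 0.720 rad/s

ζ = −ln(OS)/√(π² + (ln OS)²). With OS = 0.0630, ln OS = −2.765 and ζ = 2.765/4.185 = 0.661.
Then ω_n = 4/(ζ t_s) = 4/(0.661 × 8.41) = 0.720 rad/s.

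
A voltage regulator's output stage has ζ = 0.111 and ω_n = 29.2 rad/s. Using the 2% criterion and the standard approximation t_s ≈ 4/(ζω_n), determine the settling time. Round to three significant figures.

t_s ≈ 4/(ζω_n) = 4/(0.111 × 29.2) = 1.23 s.

t_s ≈ 1.23 s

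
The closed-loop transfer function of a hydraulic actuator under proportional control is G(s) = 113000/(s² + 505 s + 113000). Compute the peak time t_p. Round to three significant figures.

ω_n = √113000 = 336 rad/s; ζ = 505/(2·336) = 0.751.
ω_d = ω_n√(1−ζ²) = 222 rad/s. Then t_p = π/ω_d = 0.0142 s.

t_p ≈ 0.0142 s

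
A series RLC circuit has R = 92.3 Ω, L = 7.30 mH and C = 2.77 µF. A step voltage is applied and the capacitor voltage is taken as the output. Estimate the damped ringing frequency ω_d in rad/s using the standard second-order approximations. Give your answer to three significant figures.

ω_d ≈ 3080 rad/s

For a series RLC circuit (capacitor voltage as output), ω_n = 1/√(LC) = 1/√(7.30 mH · 2.77 µF) = 7030 rad/s.
ζ = (R/2)·√(C/L) = (92.3/2)·√(2.77 µF/7.30 mH) = 0.899.
ω_d = 7030·√(1 − 0.899²) = 3080 rad/s.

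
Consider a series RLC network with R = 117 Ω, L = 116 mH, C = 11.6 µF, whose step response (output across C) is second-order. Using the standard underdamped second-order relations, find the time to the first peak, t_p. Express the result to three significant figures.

t_p ≈ 0.00449 s

For a series RLC circuit (capacitor voltage as output), ω_n = 1/√(LC) = 1/√(116 mH · 11.6 µF) = 862 rad/s.
ζ = (R/2)·√(C/L) = (117/2)·√(11.6 µF/116 mH) = 0.585.
The damped frequency ω_d = ω_n√(1−ζ²) = 699 rad/s. t_p = π/ω_d = 0.00449 s.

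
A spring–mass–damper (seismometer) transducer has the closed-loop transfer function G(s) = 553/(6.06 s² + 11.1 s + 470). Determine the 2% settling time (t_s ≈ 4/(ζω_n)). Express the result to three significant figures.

Dividing through by 6.06: denominator becomes s² + 1.832 s + 77.56.
So ω_n = √77.56 = 8.81 rad/s and ζ = 1.832/(2·8.81) = 0.104.
t_s ≈ 4/(ζω_n) = 4.37 s.

t_s ≈ 4.37 s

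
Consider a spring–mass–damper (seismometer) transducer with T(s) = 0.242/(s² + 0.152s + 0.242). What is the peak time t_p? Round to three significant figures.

Matching coefficients with s² + 2ζω_n s + ω_n² gives ω_n² = 0.242 ⇒ ω_n = 0.492 rad/s, and ζ = 0.152/(2ω_n) = 0.154.
ω_d = ω_n√(1−ζ²) = 0.486 rad/s. Then t_p = π/ω_d = 6.46 s.

t_p ≈ 6.46 s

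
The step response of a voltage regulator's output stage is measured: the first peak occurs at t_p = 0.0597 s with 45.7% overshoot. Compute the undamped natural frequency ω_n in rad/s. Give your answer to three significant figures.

ω_n ≈ 54.2 rad/s

ζ from %OS: ζ = |ln 0.457|/√(π²+ln²0.457) = 0.242.
From t_p = π/ω_d, ω_d = π/0.0597 = 52.6 rad/s, so ω_n = ω_d/√(1−ζ²) = 54.2 rad/s.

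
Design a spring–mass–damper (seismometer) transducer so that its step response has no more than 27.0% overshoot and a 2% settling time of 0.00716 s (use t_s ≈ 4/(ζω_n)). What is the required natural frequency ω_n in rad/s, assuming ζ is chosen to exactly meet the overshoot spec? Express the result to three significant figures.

Inverting the overshoot relation: ζ = |ln 0.270|/√(π² + ln²0.270) = 0.385.
Then ω_n = 4/(ζ t_s) = 4/(0.385 × 0.00716) = 1450 rad/s.

ω_n ≈ 1450 rad/s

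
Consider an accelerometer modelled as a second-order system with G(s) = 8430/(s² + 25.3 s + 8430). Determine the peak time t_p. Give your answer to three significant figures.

t_p ≈ 0.0345 s

ω_n = √8430 = 91.8 rad/s; ζ = 25.3/(2·91.8) = 0.138.
ω_d = ω_n√(1−ζ²) = 90.9 rad/s. Then t_p = π/ω_d = 0.0345 s.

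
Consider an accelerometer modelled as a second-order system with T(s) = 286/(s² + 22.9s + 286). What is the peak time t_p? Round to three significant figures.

t_p ≈ 0.252 s

Matching coefficients with s² + 2ζω_n s + ω_n² gives ω_n² = 286 ⇒ ω_n = 16.9 rad/s, and ζ = 22.9/(2ω_n) = 0.677.
ω_d = 16.9·√(1 − 0.677²) = 12.4 rad/s. Then t_p = π/ω_d = 0.252 s.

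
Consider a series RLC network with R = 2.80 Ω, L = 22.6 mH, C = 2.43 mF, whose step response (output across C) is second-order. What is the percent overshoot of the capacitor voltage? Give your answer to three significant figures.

%OS ≈ 19.7%

For a series RLC circuit (capacitor voltage as output), ω_n = 1/√(LC) = 1/√(22.6 mH · 2.43 mF) = 135 rad/s.
ζ = (R/2)·√(C/L) = (2.80/2)·√(2.43 mF/22.6 mH) = 0.459.
Overshoot: exp(−π·0.459/√(1−0.459²)) = 0.197, i.e. 19.7%.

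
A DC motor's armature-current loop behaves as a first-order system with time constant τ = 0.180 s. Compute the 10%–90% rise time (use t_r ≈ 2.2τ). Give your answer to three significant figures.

t_r ≈ 2.2τ = 0.396 s.

t_r ≈ 0.396 s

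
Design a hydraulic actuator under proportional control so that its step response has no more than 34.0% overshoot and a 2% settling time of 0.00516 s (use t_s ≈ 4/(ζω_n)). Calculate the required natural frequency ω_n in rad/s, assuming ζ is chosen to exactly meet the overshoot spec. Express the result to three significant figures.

From %OS = 100·exp(−πζ/√(1−ζ²)), invert to get ζ = −ln(OS)/√(π² + ln²(OS)) with OS = 0.340.
−ln 0.340 = 1.079, so ζ = 1.079/√(π² + 1.164) = 0.325.
From t_s ≈ 4/(ζω_n): ω_n = 4/(ζ·t_s) = 4/(0.325·0.00516) = 2390 rad/s.

ω_n ≈ 2390 rad/s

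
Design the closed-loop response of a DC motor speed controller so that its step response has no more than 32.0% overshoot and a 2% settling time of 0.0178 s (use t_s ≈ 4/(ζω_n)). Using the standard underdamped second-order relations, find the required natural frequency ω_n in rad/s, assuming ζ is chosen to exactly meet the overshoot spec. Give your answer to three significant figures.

ω_n ≈ 659 rad/s

From %OS = 100·exp(−πζ/√(1−ζ²)), invert to get ζ = −ln(OS)/√(π² + ln²(OS)) with OS = 0.320.
−ln 0.320 = 1.139, so ζ = 1.139/√(π² + 1.298) = 0.341.
Then ω_n = 4/(ζ t_s) = 4/(0.341 × 0.0178) = 659 rad/s.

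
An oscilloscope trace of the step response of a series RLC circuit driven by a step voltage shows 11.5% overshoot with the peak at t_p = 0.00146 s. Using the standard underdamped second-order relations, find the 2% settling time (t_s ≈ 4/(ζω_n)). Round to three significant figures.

From the overshoot, ζ = −ln(OS)/√(π²+ln²(OS)) = 0.567.
From t_p = π/ω_d, ω_d = π/0.00146 = 2150 rad/s, so ω_n = ω_d/√(1−ζ²) = 2610 rad/s.
t_s ≈ 4/(ζω_n) = 4/(0.567·2610) = 0.00270 s.

t_s ≈ 0.00270 s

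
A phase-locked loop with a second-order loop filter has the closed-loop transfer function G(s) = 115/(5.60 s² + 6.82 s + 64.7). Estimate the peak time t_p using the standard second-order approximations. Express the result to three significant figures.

t_p ≈ 0.939 s

Dividing through by 5.60: denominator becomes s² + 1.218 s + 11.55.
So ω_n = √11.55 = 3.40 rad/s and ζ = 1.218/(2·3.40) = 0.179.
The damped frequency ω_d = ω_n√(1−ζ²) = 3.34 rad/s. t_p = π/ω_d = 0.939 s.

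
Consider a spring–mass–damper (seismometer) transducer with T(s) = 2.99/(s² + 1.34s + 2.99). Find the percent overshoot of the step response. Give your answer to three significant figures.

Comparing the denominator to s² + 2ζω_n s + ω_n²: ω_n = √2.99 = 1.73 rad/s, and 2ζω_n = 1.34 so ζ = 1.34/(2·1.73) = 0.387.
Overshoot: exp(−π·0.387/√(1−0.387²)) = 0.267, i.e. 26.7%.

%OS ≈ 26.7%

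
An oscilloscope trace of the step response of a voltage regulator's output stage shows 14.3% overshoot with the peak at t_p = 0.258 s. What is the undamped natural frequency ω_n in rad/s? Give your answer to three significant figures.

ω_n ≈ 14.3 rad/s

From the overshoot, ζ = −ln(OS)/√(π²+ln²(OS)) = 0.526.
t_p = π/ω_d ⇒ ω_d = 12.2 rad/s; then ω_n = ω_d/√(1−ζ²) = 14.3 rad/s.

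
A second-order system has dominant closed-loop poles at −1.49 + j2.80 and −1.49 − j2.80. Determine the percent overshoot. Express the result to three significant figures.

|pole| = ω_n = √(1.49² + 2.80²) = 3.17 rad/s; ζ = cos θ = σ/ω_n = 0.470.
%OS = 100·exp(−πζ/√(1−ζ²)) = 18.8%.

%OS ≈ 18.8%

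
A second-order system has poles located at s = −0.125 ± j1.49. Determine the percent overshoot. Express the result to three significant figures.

%OS ≈ 76.8%

With σ = 0.125, ω_d = 1.49: ω_n = √(σ²+ω_d²) = 1.50 rad/s, ζ = σ/ω_n = 0.0836.
Overshoot: exp(−π·0.0836/√(1−0.0836²)) = 0.768, i.e. 76.8%.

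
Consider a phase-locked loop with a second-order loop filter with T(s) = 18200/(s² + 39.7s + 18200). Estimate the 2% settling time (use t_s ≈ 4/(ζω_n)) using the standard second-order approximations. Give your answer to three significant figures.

Comparing the denominator to s² + 2ζω_n s + ω_n²: ω_n = √18200 = 135 rad/s, and 2ζω_n = 39.7 so ζ = 39.7/(2·135) = 0.147.
t_s ≈ 4/(ζω_n) = 4/(0.147·135) = 0.202 s.

t_s ≈ 0.202 s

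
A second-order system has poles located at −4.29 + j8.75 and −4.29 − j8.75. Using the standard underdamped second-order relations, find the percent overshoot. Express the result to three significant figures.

%OS ≈ 21.4%

With σ = 4.29, ω_d = 8.75: ω_n = √(σ²+ω_d²) = 9.75 rad/s, ζ = σ/ω_n = 0.440.
Overshoot: exp(−π·0.440/√(1−0.440²)) = 0.214, i.e. 21.4%.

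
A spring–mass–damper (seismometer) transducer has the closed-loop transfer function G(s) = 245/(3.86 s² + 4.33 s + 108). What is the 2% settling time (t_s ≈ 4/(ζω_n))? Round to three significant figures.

Dividing through by 3.86: denominator becomes s² + 1.122 s + 27.98.
So ω_n = √27.98 = 5.29 rad/s and ζ = 1.122/(2·5.29) = 0.106.
t_s ≈ 4/(ζω_n) = 7.13 s.

t_s ≈ 7.13 s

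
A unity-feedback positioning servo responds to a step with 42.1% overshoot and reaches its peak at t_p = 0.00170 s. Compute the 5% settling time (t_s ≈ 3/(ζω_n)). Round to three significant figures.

ζ from %OS: ζ = |ln 0.421|/√(π²+ln²0.421) = 0.265.
From t_p = π/ω_d, ω_d = π/0.00170 = 1850 rad/s, so ω_n = ω_d/√(1−ζ²) = 1920 rad/s.
t_s ≈ 3/(ζω_n) = 3/(0.265·1920) = 0.00590 s.

t_s ≈ 0.00590 s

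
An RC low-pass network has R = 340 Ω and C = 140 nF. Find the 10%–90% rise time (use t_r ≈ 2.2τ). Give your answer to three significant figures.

τ = RC = 340 × 140 nF = 0.0000476 s.
t_r ≈ 2.2τ = 0.000105 s.

t_r ≈ 0.000105 s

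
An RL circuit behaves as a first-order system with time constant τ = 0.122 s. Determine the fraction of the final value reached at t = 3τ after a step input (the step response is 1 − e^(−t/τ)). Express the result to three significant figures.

y/y_∞ ≈ 0.950

y(t)/y_∞ = 1 − e^(−t/τ) = 1 − e^(−3) = 1 − e^(−3.00) = 0.950.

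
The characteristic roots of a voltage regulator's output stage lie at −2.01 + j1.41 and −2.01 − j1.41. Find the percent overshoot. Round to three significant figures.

With σ = 2.01, ω_d = 1.41: ω_n = √(σ²+ω_d²) = 2.46 rad/s, ζ = σ/ω_n = 0.819.
Overshoot: exp(−π·0.819/√(1−0.819²)) = 0.0114, i.e. 1.14%.

%OS ≈ 1.14%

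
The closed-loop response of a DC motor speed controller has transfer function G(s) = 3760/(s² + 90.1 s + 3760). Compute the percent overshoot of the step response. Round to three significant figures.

%OS ≈ 3.33%

Comparing the denominator to s² + 2ζω_n s + ω_n²: ω_n = √3760 = 61.3 rad/s, and 2ζω_n = 90.1 so ζ = 90.1/(2·61.3) = 0.735.
%OS = 100·exp(−πζ/√(1−ζ²)) = 3.33%.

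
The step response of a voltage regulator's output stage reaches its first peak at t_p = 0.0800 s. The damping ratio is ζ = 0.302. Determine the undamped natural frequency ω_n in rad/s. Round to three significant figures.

ω_n ≈ 41.2 rad/s

Peak time t_p = π/ω_d, so ω_d = π/t_p = π/0.0800 = 39.3 rad/s.
ω_n = ω_d/√(1−ζ²) = 39.3/√0.909 = 41.2 rad/s.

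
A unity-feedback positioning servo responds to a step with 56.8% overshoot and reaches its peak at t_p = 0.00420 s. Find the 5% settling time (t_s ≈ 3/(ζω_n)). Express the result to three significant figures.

t_s ≈ 0.0223 s

ζ from %OS: ζ = |ln 0.568|/√(π²+ln²0.568) = 0.177.
t_p = π/ω_d ⇒ ω_d = 748 rad/s; then ω_n = ω_d/√(1−ζ²) = 760 rad/s.
t_s ≈ 3/(ζω_n) = 3/(0.177·760) = 0.0223 s.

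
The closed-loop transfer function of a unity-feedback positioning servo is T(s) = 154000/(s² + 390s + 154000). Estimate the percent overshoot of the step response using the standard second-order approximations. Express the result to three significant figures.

ω_n = √154000 = 392 rad/s; ζ = 390/(2·392) = 0.497.
%OS = 100·exp(−πζ/√(1−ζ²)) = 16.5%.

%OS ≈ 16.5%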